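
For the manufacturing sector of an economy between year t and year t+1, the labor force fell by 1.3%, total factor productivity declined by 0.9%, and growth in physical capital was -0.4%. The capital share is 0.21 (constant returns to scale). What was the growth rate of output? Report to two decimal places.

Labor's share = 1 − 0.21 = 0.79.
Physical capital: 0.21 × (-0.4) = -0.084 pp.
The labor force: 0.79 × (-1.3) = -1.027 pp.
Output growth = -0.9 + (-1.111) = -2.011%.

-2.01%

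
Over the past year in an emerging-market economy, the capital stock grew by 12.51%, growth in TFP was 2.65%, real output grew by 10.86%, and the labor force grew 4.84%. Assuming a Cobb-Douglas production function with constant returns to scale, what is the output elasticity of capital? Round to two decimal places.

gY = gA + α·gK + (1−α)·gL, so gY − gA − gL = α(gK − gL).
10.86 − 2.65 − 4.84 = α × (12.51 − 4.84).
3.37 = 7.67 α, so α = 0.4394.

0.44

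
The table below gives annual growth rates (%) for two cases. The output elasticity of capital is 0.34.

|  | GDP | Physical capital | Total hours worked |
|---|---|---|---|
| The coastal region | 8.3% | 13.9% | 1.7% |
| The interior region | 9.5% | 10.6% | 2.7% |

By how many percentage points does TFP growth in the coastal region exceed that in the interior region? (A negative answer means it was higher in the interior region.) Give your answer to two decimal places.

Labor's share = 1 − 0.34 = 0.66.
The coastal region: TFP = 8.3 − 4.726 − 1.122 = 2.452%.
The interior region: TFP = 9.5 − 3.604 − 1.782 = 4.114%.
Difference = 2.452 − (4.114) = -1.662 pp.

-1.66 percentage points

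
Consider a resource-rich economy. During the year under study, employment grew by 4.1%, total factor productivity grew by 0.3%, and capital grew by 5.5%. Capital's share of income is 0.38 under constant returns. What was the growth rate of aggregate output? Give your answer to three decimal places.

4.932%

Labor's share = 1 − 0.38 = 0.62.
Capital: 0.38 × 5.5 = 2.09 pp.
Employment: 0.62 × 4.1 = 2.542 pp.
Output growth = 0.3 + 4.632 = 4.932%.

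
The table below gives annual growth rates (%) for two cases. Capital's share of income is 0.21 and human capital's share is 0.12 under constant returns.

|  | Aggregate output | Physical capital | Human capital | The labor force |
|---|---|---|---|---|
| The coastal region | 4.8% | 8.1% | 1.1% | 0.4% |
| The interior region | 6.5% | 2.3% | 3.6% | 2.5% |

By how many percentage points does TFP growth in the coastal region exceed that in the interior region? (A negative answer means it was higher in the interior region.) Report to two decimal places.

Labor's share = 1 − 0.21 − 0.12 = 0.67.
The coastal region: TFP = 4.8 − 1.701 − 0.132 − 0.268 = 2.699%.
The interior region: TFP = 6.5 − 0.483 − 0.432 − 1.675 = 3.91%.
Difference = 2.699 − (3.91) = -1.211 pp.

-1.21 percentage points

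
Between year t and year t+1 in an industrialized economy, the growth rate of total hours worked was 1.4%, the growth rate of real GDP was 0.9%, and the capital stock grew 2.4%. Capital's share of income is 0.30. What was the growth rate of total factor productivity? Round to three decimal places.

Labor's share = 1 − 0.3 = 0.7.
The capital stock: 0.3 × 2.4 = 0.72 pp.
Total hours worked: 0.7 × 1.4 = 0.98 pp.
TFP growth = 0.9 − 1.7 = -0.8%.

-0.800%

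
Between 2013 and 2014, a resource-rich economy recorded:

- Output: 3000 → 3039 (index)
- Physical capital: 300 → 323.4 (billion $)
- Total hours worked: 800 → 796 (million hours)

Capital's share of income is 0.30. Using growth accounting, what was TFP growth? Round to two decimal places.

-0.69%

Output growth = (3039 − 3000) / 3000 = 1.3%.
Physical capital growth = (323.4 − 300) / 300 = 7.8%.
Total hours worked growth = (796 − 800) / 800 = -0.5%.
Labor's share = 1 − 0.3 = 0.7.
Physical capital: 0.3 × 7.8 = 2.34 pp.
Total hours worked: 0.7 × (-0.5) = -0.35 pp.
TFP growth = 1.3 − 1.99 = -0.69%.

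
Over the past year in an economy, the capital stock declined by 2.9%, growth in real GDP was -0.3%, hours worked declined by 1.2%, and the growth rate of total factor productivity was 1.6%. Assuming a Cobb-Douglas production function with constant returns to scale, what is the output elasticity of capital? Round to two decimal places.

0.41

gY = gA + α·gK + (1−α)·gL, so gY − gA − gL = α(gK − gL).
-0.3 − 1.6 + 1.2 = α × (-2.9 − (-1.2)).
-0.7 = -1.7 α, so α = 0.4118.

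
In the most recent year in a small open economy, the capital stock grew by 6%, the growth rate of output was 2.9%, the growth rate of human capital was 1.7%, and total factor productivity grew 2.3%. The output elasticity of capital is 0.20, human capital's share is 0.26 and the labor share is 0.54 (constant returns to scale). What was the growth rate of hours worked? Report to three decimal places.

-1.930%

Labor's share = 1 − 0.2 − 0.26 = 0.54.
gY = gA + 0.2×6 + 0.26×1.7 + 0.54×g.
0.54×g = 2.9 − 2.3 − 1.642 = -1.042.
g = -1.042 / 0.54 = -1.92963%.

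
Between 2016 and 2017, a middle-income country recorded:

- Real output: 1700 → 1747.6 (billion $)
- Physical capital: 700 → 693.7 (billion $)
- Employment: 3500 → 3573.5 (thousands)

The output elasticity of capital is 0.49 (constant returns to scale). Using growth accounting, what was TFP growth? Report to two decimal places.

Real output growth = (1747.6 − 1700) / 1700 = 2.8%.
Physical capital growth = (693.7 − 700) / 700 = -0.9%.
Employment growth = (3573.5 − 3500) / 3500 = 2.1%.
Labor's share = 1 − 0.49 = 0.51.
Physical capital: 0.49 × (-0.9) = -0.441 pp.
Employment: 0.51 × 2.1 = 1.071 pp.
TFP growth = 2.8 − 0.63 = 2.17%.

2.17%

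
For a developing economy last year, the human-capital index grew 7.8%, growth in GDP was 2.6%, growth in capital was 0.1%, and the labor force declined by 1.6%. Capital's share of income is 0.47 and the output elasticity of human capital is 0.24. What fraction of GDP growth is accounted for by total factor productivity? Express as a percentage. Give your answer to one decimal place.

Total factor productivity accounted for 44.0% of growth.

Labor's share = 1 − 0.47 − 0.24 = 0.29.
Capital: 0.47 × 0.1 = 0.047 pp.
The human-capital index: 0.24 × 7.8 = 1.872 pp.
The labor force: 0.29 × (-1.6) = -0.464 pp.
TFP growth = 2.6 − 1.455 = 1.145%.
TFP share of growth = 1.145 / 2.6 × 100 = 44.038%.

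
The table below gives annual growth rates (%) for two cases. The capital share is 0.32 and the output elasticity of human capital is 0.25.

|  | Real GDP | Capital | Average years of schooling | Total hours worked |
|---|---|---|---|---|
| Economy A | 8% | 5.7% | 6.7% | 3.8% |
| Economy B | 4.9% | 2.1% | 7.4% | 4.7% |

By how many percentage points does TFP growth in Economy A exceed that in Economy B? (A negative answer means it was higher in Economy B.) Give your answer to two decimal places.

Labor's share = 1 − 0.32 − 0.25 = 0.43.
Economy A: TFP = 8 − 1.824 − 1.675 − 1.634 = 2.867%.
Economy B: TFP = 4.9 − 0.672 − 1.85 − 2.021 = 0.357%.
Difference = 2.867 − (0.357) = 2.51 pp.

2.51 percentage points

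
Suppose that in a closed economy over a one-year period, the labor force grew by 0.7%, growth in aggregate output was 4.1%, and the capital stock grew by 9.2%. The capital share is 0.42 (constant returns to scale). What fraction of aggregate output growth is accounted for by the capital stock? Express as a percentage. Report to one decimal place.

The capital stock contributed 0.42 × 9.2 = 3.864 pp.
Share of growth = 3.864 / 4.1 × 100 = 94.244%.

The capital stock accounted for 94.2% of growth.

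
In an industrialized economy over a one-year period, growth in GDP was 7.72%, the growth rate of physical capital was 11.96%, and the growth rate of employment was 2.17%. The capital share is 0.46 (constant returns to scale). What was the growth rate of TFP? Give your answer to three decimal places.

Labor's share = 1 − 0.46 = 0.54.
Physical capital: 0.46 × 11.96 = 5.5016 pp.
Employment: 0.54 × 2.17 = 1.1718 pp.
TFP growth = 7.72 − 6.6734 = 1.0466%.

TFP growth was 1.047%.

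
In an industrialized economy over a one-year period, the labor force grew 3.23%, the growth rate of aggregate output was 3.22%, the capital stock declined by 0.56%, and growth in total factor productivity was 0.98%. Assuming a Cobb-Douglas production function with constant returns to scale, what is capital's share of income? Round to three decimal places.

Capital's share of income is 0.261.

gY = gA + α·gK + (1−α)·gL, so gY − gA − gL = α(gK − gL).
3.22 − 0.98 − 3.23 = α × (-0.56 − 3.23).
-0.99 = -3.79 α, so α = 0.26121.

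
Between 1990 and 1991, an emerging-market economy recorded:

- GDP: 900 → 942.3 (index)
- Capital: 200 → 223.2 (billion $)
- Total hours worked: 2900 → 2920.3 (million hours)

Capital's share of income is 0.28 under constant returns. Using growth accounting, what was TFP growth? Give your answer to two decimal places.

TFP grew 0.95%.

GDP growth = (942.3 − 900) / 900 = 4.7%.
Capital growth = (223.2 − 200) / 200 = 11.6%.
Total hours worked growth = (2920.3 − 2900) / 2900 = 0.7%.
Labor's share = 1 − 0.28 = 0.72.
Capital: 0.28 × 11.6 = 3.248 pp.
Total hours worked: 0.72 × 0.7 = 0.504 pp.
TFP growth = 4.7 − 3.752 = 0.948%.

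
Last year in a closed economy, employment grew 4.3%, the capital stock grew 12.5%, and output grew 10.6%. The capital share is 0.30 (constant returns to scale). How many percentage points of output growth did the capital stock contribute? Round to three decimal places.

Contribution = share × growth = 0.3 × 12.5 = 3.75 pp.

3.750 pp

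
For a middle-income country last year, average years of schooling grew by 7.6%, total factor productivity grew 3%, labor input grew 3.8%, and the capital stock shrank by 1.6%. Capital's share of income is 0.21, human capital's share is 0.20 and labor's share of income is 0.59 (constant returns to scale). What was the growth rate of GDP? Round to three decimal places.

Labor's share = 1 − 0.21 − 0.2 = 0.59.
The capital stock: 0.21 × (-1.6) = -0.336 pp.
Average years of schooling: 0.2 × 7.6 = 1.52 pp.
Labor input: 0.59 × 3.8 = 2.242 pp.
Output growth = 3 + 3.426 = 6.426%.

6.426%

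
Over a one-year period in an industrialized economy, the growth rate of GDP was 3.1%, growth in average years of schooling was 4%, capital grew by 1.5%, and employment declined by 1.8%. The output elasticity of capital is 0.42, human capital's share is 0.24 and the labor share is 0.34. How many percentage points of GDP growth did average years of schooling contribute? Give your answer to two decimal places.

0.96 percentage points

Contribution = share × growth = 0.24 × 4 = 0.96 pp.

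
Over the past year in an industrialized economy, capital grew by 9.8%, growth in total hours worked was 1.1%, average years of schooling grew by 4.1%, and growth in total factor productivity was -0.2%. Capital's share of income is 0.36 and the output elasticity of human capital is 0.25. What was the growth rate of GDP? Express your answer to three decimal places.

Labor's share = 1 − 0.36 − 0.25 = 0.39.
Capital: 0.36 × 9.8 = 3.528 pp.
Average years of schooling: 0.25 × 4.1 = 1.025 pp.
Total hours worked: 0.39 × 1.1 = 0.429 pp.
Output growth = -0.2 + 4.982 = 4.782%.

GDP growth was 4.782%.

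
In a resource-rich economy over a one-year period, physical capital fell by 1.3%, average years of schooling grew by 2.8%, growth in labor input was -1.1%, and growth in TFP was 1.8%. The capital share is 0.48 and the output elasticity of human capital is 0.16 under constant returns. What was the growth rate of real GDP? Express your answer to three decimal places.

Labor's share = 1 − 0.48 − 0.16 = 0.36.
Physical capital: 0.48 × (-1.3) = -0.624 pp.
Average years of schooling: 0.16 × 2.8 = 0.448 pp.
Labor input: 0.36 × (-1.1) = -0.396 pp.
Output growth = 1.8 + (-0.572) = 1.228%.

Real GDP grew 1.228%.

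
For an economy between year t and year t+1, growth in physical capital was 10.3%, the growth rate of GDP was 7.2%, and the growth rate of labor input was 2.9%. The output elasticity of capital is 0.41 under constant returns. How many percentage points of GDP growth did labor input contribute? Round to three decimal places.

1.711 percentage points

Labor's share = 1 − 0.41 = 0.59.
Contribution = share × growth = 0.59 × 2.9 = 1.711 pp.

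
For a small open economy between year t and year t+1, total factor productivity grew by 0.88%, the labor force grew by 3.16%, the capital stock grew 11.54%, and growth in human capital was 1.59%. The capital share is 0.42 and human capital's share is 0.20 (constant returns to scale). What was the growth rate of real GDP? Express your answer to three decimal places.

7.246%

Labor's share = 1 − 0.42 − 0.2 = 0.38.
The capital stock: 0.42 × 11.54 = 4.8468 pp.
Human capital: 0.2 × 1.59 = 0.318 pp.
The labor force: 0.38 × 3.16 = 1.2008 pp.
Output growth = 0.88 + 6.3656 = 7.2456%.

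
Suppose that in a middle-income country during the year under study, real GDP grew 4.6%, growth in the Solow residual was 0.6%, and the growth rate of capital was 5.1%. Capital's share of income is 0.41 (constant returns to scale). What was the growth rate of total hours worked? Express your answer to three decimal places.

Labor's share = 1 − 0.41 = 0.59.
gY = gA + 0.41×5.1 + 0.59×g.
0.59×g = 4.6 − 0.6 − 2.091 = 1.909.
g = 1.909 / 0.59 = 3.23559%.

3.236%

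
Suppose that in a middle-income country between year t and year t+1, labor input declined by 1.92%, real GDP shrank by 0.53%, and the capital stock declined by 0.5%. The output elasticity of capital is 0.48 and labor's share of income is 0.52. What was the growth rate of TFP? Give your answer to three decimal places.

Labor's share = 1 − 0.48 = 0.52.
The capital stock: 0.48 × (-0.5) = -0.24 pp.
Labor input: 0.52 × (-1.92) = -0.9984 pp.
TFP growth = -0.53 + 1.2384 = 0.7084%.

0.708%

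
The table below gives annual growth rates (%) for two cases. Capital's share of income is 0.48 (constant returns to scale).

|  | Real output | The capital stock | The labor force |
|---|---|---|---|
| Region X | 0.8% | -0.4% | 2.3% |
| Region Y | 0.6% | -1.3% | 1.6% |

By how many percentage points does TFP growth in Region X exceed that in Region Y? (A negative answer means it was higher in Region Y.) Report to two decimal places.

Labor's share = 1 − 0.48 = 0.52.
Region X: TFP = 0.8 + 0.192 − 1.196 = -0.204%.
Region Y: TFP = 0.6 + 0.624 − 0.832 = 0.392%.
Difference = -0.204 − (0.392) = -0.596 pp.

-0.60 percentage points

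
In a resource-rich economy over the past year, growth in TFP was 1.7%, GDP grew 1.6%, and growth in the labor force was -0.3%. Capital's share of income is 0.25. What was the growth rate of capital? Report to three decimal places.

Labor's share = 1 − 0.25 = 0.75.
gY = gA + 0.75×(-0.3) + 0.25×g.
0.25×g = 1.6 − 1.7 + 0.225 = 0.125.
g = 0.125 / 0.25 = 0.5%.

0.500%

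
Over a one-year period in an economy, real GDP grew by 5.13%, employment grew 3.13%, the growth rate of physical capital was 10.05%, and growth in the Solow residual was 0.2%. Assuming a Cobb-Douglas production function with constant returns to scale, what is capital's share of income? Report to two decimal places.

Capital's share of income is 0.26.

gY = gA + α·gK + (1−α)·gL, so gY − gA − gL = α(gK − gL).
5.13 − 0.2 − 3.13 = α × (10.05 − 3.13).
1.8 = 6.92 α, so α = 0.2601.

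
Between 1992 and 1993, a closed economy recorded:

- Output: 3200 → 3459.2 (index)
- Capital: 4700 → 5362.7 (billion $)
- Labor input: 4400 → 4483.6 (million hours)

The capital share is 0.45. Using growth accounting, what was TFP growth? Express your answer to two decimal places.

TFP growth was 0.71%.

Output growth = (3459.2 − 3200) / 3200 = 8.1%.
Capital growth = (5362.7 − 4700) / 4700 = 14.1%.
Labor input growth = (4483.6 − 4400) / 4400 = 1.9%.
Labor's share = 1 − 0.45 = 0.55.
Capital: 0.45 × 14.1 = 6.345 pp.
Labor input: 0.55 × 1.9 = 1.045 pp.
TFP growth = 8.1 − 7.39 = 0.71%.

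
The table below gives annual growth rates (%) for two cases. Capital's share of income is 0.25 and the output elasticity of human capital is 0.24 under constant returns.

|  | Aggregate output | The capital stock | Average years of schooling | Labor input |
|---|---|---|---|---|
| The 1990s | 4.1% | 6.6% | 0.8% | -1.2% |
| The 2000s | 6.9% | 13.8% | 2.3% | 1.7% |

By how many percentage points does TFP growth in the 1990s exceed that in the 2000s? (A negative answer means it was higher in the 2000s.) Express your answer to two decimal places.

0.84 percentage points

Labor's share = 1 − 0.25 − 0.24 = 0.51.
The 1990s: TFP = 4.1 − 1.65 − 0.192 + 0.612 = 2.87%.
The 2000s: TFP = 6.9 − 3.45 − 0.552 − 0.867 = 2.031%.
Difference = 2.87 − (2.031) = 0.839 pp.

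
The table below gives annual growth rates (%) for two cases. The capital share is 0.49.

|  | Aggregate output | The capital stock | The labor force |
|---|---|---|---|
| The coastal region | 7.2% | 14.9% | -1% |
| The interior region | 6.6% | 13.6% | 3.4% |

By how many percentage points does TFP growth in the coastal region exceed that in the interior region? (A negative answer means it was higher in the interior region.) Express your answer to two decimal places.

Labor's share = 1 − 0.49 = 0.51.
The coastal region: TFP = 7.2 − 7.301 + 0.51 = 0.409%.
The interior region: TFP = 6.6 − 6.664 − 1.734 = -1.798%.
Difference = 0.409 − (-1.798) = 2.207 pp.

2.21 percentage points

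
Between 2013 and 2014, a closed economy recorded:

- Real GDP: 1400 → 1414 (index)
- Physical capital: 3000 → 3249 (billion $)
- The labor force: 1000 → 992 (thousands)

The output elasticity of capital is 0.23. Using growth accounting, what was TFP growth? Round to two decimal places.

Real GDP growth = (1414 − 1400) / 1400 = 1%.
Physical capital growth = (3249 − 3000) / 3000 = 8.3%.
The labor force growth = (992 − 1000) / 1000 = -0.8%.
Labor's share = 1 − 0.23 = 0.77.
Physical capital: 0.23 × 8.3 = 1.909 pp.
The labor force: 0.77 × (-0.8) = -0.616 pp.
TFP growth = 1 − 1.293 = -0.293%.

-0.29%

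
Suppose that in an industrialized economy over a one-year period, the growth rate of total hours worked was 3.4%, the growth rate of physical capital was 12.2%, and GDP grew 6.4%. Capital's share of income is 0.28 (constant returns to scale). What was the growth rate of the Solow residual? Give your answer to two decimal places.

Labor's share = 1 − 0.28 = 0.72.
Physical capital: 0.28 × 12.2 = 3.416 pp.
Total hours worked: 0.72 × 3.4 = 2.448 pp.
TFP growth = 6.4 − 5.864 = 0.536%.

0.54%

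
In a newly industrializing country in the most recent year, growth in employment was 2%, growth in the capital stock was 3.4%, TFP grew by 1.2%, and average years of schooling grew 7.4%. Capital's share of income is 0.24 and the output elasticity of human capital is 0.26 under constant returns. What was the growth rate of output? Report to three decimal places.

Labor's share = 1 − 0.24 − 0.26 = 0.5.
The capital stock: 0.24 × 3.4 = 0.816 pp.
Average years of schooling: 0.26 × 7.4 = 1.924 pp.
Employment: 0.5 × 2 = 1 pp.
Output growth = 1.2 + 3.74 = 4.94%.

Output growth was 4.940%.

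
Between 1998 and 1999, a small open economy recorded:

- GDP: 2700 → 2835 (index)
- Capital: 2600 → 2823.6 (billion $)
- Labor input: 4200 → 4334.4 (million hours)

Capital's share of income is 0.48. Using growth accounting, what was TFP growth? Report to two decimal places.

GDP growth = (2835 − 2700) / 2700 = 5%.
Capital growth = (2823.6 − 2600) / 2600 = 8.6%.
Labor input growth = (4334.4 − 4200) / 4200 = 3.2%.
Labor's share = 1 − 0.48 = 0.52.
Capital: 0.48 × 8.6 = 4.128 pp.
Labor input: 0.52 × 3.2 = 1.664 pp.
TFP growth = 5 − 5.792 = -0.792%.

-0.79%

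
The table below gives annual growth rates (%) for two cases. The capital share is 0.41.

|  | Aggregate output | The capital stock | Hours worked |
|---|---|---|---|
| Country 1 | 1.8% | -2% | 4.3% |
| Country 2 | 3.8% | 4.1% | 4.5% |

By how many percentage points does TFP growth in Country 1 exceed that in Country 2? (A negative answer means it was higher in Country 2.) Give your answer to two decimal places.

Labor's share = 1 − 0.41 = 0.59.
Country 1: TFP = 1.8 + 0.82 − 2.537 = 0.083%.
Country 2: TFP = 3.8 − 1.681 − 2.655 = -0.536%.
Difference = 0.083 − (-0.536) = 0.619 pp.

0.62 percentage points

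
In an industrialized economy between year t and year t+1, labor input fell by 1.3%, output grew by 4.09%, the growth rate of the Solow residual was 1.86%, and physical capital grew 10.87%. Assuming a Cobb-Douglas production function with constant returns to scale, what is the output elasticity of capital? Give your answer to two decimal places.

gY = gA + α·gK + (1−α)·gL, so gY − gA − gL = α(gK − gL).
4.09 − 1.86 + 1.3 = α × (10.87 − (-1.3)).
3.53 = 12.17 α, so α = 0.2901.

0.29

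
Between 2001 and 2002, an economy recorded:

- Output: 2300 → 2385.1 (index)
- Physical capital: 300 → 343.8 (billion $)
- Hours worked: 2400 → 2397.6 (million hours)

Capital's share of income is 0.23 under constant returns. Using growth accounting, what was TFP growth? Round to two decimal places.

TFP grew 0.42%.

Output growth = (2385.1 − 2300) / 2300 = 3.7%.
Physical capital growth = (343.8 − 300) / 300 = 14.6%.
Hours worked growth = (2397.6 − 2400) / 2400 = -0.1%.
Labor's share = 1 − 0.23 = 0.77.
Physical capital: 0.23 × 14.6 = 3.358 pp.
Hours worked: 0.77 × (-0.1) = -0.077 pp.
TFP growth = 3.7 − 3.281 = 0.419%.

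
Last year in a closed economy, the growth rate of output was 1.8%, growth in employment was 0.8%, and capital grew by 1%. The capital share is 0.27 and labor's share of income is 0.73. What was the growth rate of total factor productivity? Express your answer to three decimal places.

0.946%

Labor's share = 1 − 0.27 = 0.73.
Capital: 0.27 × 1 = 0.27 pp.
Employment: 0.73 × 0.8 = 0.584 pp.
TFP growth = 1.8 − 0.854 = 0.946%.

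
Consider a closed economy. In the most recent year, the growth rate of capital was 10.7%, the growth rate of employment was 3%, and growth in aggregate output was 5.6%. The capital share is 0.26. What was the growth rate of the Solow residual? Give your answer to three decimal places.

The Solow residual growth was 0.598%.

Labor's share = 1 − 0.26 = 0.74.
Capital: 0.26 × 10.7 = 2.782 pp.
Employment: 0.74 × 3 = 2.22 pp.
TFP growth = 5.6 − 5.002 = 0.598%.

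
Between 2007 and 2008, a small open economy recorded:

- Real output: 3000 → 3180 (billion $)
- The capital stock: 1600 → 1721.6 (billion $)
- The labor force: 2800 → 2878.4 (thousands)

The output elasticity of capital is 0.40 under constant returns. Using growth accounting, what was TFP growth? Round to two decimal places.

Real output growth = (3180 − 3000) / 3000 = 6%.
The capital stock growth = (1721.6 − 1600) / 1600 = 7.6%.
The labor force growth = (2878.4 − 2800) / 2800 = 2.8%.
Labor's share = 1 − 0.4 = 0.6.
The capital stock: 0.4 × 7.6 = 3.04 pp.
The labor force: 0.6 × 2.8 = 1.68 pp.
TFP growth = 6 − 4.72 = 1.28%.

TFP grew 1.28%.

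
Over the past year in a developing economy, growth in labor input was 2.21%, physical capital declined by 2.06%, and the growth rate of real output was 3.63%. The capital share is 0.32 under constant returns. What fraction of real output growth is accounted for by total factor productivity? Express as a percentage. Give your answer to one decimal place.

76.8%

Labor's share = 1 − 0.32 = 0.68.
Physical capital: 0.32 × (-2.06) = -0.6592 pp.
Labor input: 0.68 × 2.21 = 1.5028 pp.
TFP growth = 3.63 − 0.8436 = 2.7864%.
TFP share of growth = 2.7864 / 3.63 × 100 = 76.76%.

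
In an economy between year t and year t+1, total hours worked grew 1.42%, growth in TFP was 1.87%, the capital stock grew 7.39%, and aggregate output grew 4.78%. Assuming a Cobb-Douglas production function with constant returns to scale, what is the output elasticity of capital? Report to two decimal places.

gY = gA + α·gK + (1−α)·gL, so gY − gA − gL = α(gK − gL).
4.78 − 1.87 − 1.42 = α × (7.39 − 1.42).
1.49 = 5.97 α, so α = 0.2496.

The output elasticity of capital is 0.25.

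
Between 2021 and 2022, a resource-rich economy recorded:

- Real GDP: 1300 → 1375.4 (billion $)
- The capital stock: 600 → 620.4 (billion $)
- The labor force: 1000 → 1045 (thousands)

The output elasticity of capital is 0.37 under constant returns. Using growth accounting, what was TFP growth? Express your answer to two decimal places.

Real GDP growth = (1375.4 − 1300) / 1300 = 5.8%.
The capital stock growth = (620.4 − 600) / 600 = 3.4%.
The labor force growth = (1045 − 1000) / 1000 = 4.5%.
Labor's share = 1 − 0.37 = 0.63.
The capital stock: 0.37 × 3.4 = 1.258 pp.
The labor force: 0.63 × 4.5 = 2.835 pp.
TFP growth = 5.8 − 4.093 = 1.707%.

1.71%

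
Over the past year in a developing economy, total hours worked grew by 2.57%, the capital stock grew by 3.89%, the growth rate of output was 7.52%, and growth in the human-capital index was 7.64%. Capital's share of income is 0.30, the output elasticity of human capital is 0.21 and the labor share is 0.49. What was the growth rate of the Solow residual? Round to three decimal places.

Labor's share = 1 − 0.3 − 0.21 = 0.49.
The capital stock: 0.3 × 3.89 = 1.167 pp.
The human-capital index: 0.21 × 7.64 = 1.6044 pp.
Total hours worked: 0.49 × 2.57 = 1.2593 pp.
TFP growth = 7.52 − 4.0307 = 3.4893%.

The Solow residual grew 3.489%.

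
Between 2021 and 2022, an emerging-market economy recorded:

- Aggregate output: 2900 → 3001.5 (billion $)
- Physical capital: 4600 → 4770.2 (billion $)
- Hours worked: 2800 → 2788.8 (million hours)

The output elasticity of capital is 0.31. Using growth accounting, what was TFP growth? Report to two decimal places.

2.63%

Aggregate output growth = (3001.5 − 2900) / 2900 = 3.5%.
Physical capital growth = (4770.2 − 4600) / 4600 = 3.7%.
Hours worked growth = (2788.8 − 2800) / 2800 = -0.4%.
Labor's share = 1 − 0.31 = 0.69.
Physical capital: 0.31 × 3.7 = 1.147 pp.
Hours worked: 0.69 × (-0.4) = -0.276 pp.
TFP growth = 3.5 − 0.871 = 2.629%.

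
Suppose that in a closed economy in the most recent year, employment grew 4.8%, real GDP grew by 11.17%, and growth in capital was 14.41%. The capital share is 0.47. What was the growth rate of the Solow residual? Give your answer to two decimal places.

1.85%

Labor's share = 1 − 0.47 = 0.53.
Capital: 0.47 × 14.41 = 6.7727 pp.
Employment: 0.53 × 4.8 = 2.544 pp.
TFP growth = 11.17 − 9.3167 = 1.8533%.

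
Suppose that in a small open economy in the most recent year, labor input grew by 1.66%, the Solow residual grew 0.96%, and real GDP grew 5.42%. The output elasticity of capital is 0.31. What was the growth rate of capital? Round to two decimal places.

Labor's share = 1 − 0.31 = 0.69.
gY = gA + 0.69×1.66 + 0.31×g.
0.31×g = 5.42 − 0.96 − 1.1454 = 3.3146.
g = 3.3146 / 0.31 = 10.6923%.

Capital growth was 10.69%.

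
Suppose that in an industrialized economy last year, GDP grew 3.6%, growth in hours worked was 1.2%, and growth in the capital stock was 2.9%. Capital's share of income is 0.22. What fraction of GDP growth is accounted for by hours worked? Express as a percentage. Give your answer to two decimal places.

26.00%

Labor's share = 1 − 0.22 = 0.78.
Hours worked contributed 0.78 × 1.2 = 0.936 pp.
Share of growth = 0.936 / 3.6 × 100 = 26%.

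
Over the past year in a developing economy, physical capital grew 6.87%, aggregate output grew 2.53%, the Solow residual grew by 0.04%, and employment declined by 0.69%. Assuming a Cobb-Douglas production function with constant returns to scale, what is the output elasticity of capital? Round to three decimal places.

The output elasticity of capital is 0.421.

gY = gA + α·gK + (1−α)·gL, so gY − gA − gL = α(gK − gL).
2.53 − 0.04 + 0.69 = α × (6.87 − (-0.69)).
3.18 = 7.56 α, so α = 0.42063.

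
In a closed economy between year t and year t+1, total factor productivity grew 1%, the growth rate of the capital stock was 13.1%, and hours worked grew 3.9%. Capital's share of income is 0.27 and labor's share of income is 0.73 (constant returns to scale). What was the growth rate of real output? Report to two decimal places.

Real output grew 7.38%.

Labor's share = 1 − 0.27 = 0.73.
The capital stock: 0.27 × 13.1 = 3.537 pp.
Hours worked: 0.73 × 3.9 = 2.847 pp.
Output growth = 1 + 6.384 = 7.384%.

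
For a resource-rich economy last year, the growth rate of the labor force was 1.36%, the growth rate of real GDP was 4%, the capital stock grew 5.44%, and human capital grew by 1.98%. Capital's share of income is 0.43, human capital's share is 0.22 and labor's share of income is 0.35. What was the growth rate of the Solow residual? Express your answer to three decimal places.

Labor's share = 1 − 0.43 − 0.22 = 0.35.
The capital stock: 0.43 × 5.44 = 2.3392 pp.
Human capital: 0.22 × 1.98 = 0.4356 pp.
The labor force: 0.35 × 1.36 = 0.476 pp.
TFP growth = 4 − 3.2508 = 0.7492%.

0.749%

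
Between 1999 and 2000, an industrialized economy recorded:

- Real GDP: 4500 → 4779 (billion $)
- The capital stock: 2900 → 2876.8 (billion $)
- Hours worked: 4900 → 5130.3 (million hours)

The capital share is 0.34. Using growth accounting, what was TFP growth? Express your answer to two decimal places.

TFP grew 3.37%.

Real GDP growth = (4779 − 4500) / 4500 = 6.2%.
The capital stock growth = (2876.8 − 2900) / 2900 = -0.8%.
Hours worked growth = (5130.3 − 4900) / 4900 = 4.7%.
Labor's share = 1 − 0.34 = 0.66.
The capital stock: 0.34 × (-0.8) = -0.272 pp.
Hours worked: 0.66 × 4.7 = 3.102 pp.
TFP growth = 6.2 − 2.83 = 3.37%.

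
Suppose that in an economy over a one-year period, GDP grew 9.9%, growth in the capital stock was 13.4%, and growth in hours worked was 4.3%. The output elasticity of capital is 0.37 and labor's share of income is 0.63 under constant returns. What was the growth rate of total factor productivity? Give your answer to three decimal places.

Labor's share = 1 − 0.37 = 0.63.
The capital stock: 0.37 × 13.4 = 4.958 pp.
Hours worked: 0.63 × 4.3 = 2.709 pp.
TFP growth = 9.9 − 7.667 = 2.233%.

Total factor productivity growth was 2.233%.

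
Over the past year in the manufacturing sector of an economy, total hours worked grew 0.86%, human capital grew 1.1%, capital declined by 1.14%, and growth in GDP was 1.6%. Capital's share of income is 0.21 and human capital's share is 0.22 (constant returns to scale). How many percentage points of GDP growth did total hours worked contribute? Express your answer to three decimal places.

0.490 pp

Labor's share = 1 − 0.21 − 0.22 = 0.57.
Contribution = share × growth = 0.57 × 0.86 = 0.4902 pp.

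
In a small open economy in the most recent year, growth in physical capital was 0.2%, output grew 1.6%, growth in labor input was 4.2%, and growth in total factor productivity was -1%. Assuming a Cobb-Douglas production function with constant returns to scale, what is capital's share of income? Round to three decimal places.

Capital's share of income is 0.400.

gY = gA + α·gK + (1−α)·gL, so gY − gA − gL = α(gK − gL).
1.6 + 1 − 4.2 = α × (0.2 − 4.2).
-1.6 = -4 α, so α = 0.4.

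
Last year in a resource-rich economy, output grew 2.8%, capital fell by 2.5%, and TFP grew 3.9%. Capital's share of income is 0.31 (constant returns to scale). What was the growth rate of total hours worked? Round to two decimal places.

-0.47%

Labor's share = 1 − 0.31 = 0.69.
gY = gA + 0.31×(-2.5) + 0.69×g.
0.69×g = 2.8 − 3.9 + 0.775 = -0.325.
g = -0.325 / 0.69 = -0.471%.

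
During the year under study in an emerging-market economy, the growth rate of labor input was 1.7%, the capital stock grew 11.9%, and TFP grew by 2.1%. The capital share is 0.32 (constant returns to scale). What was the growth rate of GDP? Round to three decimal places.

7.064%

Labor's share = 1 − 0.32 = 0.68.
The capital stock: 0.32 × 11.9 = 3.808 pp.
Labor input: 0.68 × 1.7 = 1.156 pp.
Output growth = 2.1 + 4.964 = 7.064%.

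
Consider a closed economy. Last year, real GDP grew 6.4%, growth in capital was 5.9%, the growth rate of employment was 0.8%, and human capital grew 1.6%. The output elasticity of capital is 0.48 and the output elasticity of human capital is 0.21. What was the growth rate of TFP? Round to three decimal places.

TFP growth was 2.984%.

Labor's share = 1 − 0.48 − 0.21 = 0.31.
Capital: 0.48 × 5.9 = 2.832 pp.
Human capital: 0.21 × 1.6 = 0.336 pp.
Employment: 0.31 × 0.8 = 0.248 pp.
TFP growth = 6.4 − 3.416 = 2.984%.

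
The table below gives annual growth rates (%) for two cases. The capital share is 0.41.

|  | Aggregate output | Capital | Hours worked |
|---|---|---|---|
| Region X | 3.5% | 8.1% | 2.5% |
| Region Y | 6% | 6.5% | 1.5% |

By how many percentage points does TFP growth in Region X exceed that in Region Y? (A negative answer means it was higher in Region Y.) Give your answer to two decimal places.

Labor's share = 1 − 0.41 = 0.59.
Region X: TFP = 3.5 − 3.321 − 1.475 = -1.296%.
Region Y: TFP = 6 − 2.665 − 0.885 = 2.45%.
Difference = -1.296 − (2.45) = -3.746 pp.

-3.75 percentage points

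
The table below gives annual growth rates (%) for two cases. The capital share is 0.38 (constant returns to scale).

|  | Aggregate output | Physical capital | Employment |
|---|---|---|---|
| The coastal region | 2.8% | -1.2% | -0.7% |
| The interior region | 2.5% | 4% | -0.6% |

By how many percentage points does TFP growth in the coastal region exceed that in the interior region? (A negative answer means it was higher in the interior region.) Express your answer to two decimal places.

2.34 percentage points

Labor's share = 1 − 0.38 = 0.62.
The coastal region: TFP = 2.8 + 0.456 + 0.434 = 3.69%.
The interior region: TFP = 2.5 − 1.52 + 0.372 = 1.352%.
Difference = 3.69 − (1.352) = 2.338 pp.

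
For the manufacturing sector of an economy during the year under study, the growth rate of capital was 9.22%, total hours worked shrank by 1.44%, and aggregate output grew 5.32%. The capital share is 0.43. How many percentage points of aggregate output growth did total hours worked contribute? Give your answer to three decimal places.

-0.821

Labor's share = 1 − 0.43 = 0.57.
Contribution = share × growth = 0.57 × (-1.44) = -0.8208 pp.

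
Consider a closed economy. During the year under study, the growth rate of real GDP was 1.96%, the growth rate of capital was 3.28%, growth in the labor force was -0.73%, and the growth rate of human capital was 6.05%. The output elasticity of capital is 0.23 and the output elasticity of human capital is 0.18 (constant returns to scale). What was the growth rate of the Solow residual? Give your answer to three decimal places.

The Solow residual growth was 0.547%.

Labor's share = 1 − 0.23 − 0.18 = 0.59.
Capital: 0.23 × 3.28 = 0.7544 pp.
Human capital: 0.18 × 6.05 = 1.089 pp.
The labor force: 0.59 × (-0.73) = -0.4307 pp.
TFP growth = 1.96 − 1.4127 = 0.5473%.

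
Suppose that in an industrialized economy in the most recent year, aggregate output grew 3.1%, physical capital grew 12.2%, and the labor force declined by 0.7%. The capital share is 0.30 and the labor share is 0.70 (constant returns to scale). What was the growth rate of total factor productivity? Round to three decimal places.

-0.070%

Labor's share = 1 − 0.3 = 0.7.
Physical capital: 0.3 × 12.2 = 3.66 pp.
The labor force: 0.7 × (-0.7) = -0.49 pp.
TFP growth = 3.1 − 3.17 = -0.07%.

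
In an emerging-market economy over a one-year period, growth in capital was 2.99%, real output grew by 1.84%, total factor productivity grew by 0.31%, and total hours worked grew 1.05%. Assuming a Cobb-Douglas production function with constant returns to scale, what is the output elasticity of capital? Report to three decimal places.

0.247

gY = gA + α·gK + (1−α)·gL, so gY − gA − gL = α(gK − gL).
1.84 − 0.31 − 1.05 = α × (2.99 − 1.05).
0.48 = 1.94 α, so α = 0.24742.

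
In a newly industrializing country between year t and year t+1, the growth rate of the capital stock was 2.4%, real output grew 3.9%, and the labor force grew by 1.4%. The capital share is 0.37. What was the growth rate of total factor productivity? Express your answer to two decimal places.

Total factor productivity growth was 2.13%.

Labor's share = 1 − 0.37 = 0.63.
The capital stock: 0.37 × 2.4 = 0.888 pp.
The labor force: 0.63 × 1.4 = 0.882 pp.
TFP growth = 3.9 − 1.77 = 2.13%.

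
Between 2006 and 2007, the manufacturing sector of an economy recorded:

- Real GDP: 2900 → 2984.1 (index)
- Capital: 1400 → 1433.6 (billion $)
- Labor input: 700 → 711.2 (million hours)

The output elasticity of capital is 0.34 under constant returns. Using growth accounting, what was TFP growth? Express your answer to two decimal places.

Real GDP growth = (2984.1 − 2900) / 2900 = 2.9%.
Capital growth = (1433.6 − 1400) / 1400 = 2.4%.
Labor input growth = (711.2 − 700) / 700 = 1.6%.
Labor's share = 1 − 0.34 = 0.66.
Capital: 0.34 × 2.4 = 0.816 pp.
Labor input: 0.66 × 1.6 = 1.056 pp.
TFP growth = 2.9 − 1.872 = 1.028%.

1.03%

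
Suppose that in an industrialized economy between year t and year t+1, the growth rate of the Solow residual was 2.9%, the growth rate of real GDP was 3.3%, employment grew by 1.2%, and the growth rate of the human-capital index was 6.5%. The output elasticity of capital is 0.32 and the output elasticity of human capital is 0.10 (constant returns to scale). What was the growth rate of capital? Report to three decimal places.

-2.956%

Labor's share = 1 − 0.32 − 0.1 = 0.58.
gY = gA + 0.1×6.5 + 0.58×1.2 + 0.32×g.
0.32×g = 3.3 − 2.9 − 1.346 = -0.946.
g = -0.946 / 0.32 = -2.95625%.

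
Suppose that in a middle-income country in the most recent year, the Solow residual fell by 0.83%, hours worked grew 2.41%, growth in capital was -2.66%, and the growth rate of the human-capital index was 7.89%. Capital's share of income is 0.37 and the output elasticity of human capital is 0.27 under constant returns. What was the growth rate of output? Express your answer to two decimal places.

1.18%

Labor's share = 1 − 0.37 − 0.27 = 0.36.
Capital: 0.37 × (-2.66) = -0.9842 pp.
The human-capital index: 0.27 × 7.89 = 2.1303 pp.
Hours worked: 0.36 × 2.41 = 0.8676 pp.
Output growth = -0.83 + 2.0137 = 1.1837%.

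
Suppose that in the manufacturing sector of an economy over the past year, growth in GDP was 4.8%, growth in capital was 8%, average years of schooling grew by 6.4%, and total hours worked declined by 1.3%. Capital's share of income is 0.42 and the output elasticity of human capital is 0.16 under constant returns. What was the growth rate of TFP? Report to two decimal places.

Labor's share = 1 − 0.42 − 0.16 = 0.42.
Capital: 0.42 × 8 = 3.36 pp.
Average years of schooling: 0.16 × 6.4 = 1.024 pp.
Total hours worked: 0.42 × (-1.3) = -0.546 pp.
TFP growth = 4.8 − 3.838 = 0.962%.

TFP growth was 0.96%.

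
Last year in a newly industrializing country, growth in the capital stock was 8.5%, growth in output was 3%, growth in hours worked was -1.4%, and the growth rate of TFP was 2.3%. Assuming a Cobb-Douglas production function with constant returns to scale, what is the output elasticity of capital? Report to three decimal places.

gY = gA + α·gK + (1−α)·gL, so gY − gA − gL = α(gK − gL).
3 − 2.3 + 1.4 = α × (8.5 − (-1.4)).
2.1 = 9.9 α, so α = 0.21212.

α = 0.212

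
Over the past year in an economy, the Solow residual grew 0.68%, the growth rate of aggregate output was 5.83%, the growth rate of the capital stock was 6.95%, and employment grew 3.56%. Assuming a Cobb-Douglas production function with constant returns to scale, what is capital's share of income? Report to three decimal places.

gY = gA + α·gK + (1−α)·gL, so gY − gA − gL = α(gK − gL).
5.83 − 0.68 − 3.56 = α × (6.95 − 3.56).
1.59 = 3.39 α, so α = 0.46903.

Capital's share of income is 0.469.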